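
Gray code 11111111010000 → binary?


Gray code: 11111111010000
MSB stays the same: 1
Each subsequent bit = prev_binary XOR current_gray:
  B[1] = 1 XOR 1 = 0
  B[2] = 0 XOR 1 = 1
  B[3] = 1 XOR 1 = 0
  B[4] = 0 XOR 1 = 1
  B[5] = 1 XOR 1 = 0
  B[6] = 0 XOR 1 = 1
  B[7] = 1 XOR 1 = 0
  B[8] = 0 XOR 0 = 0
  B[9] = 0 XOR 1 = 1
  B[10] = 1 XOR 0 = 1
  B[11] = 1 XOR 0 = 1
  B[12] = 1 XOR 0 = 1
  B[13] = 1 XOR 0 = 1
= 10101010011111 (10911 decimal)


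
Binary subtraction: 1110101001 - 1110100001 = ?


Align and subtract column by column (LSB to MSB, borrowing when needed):
  1110101001
- 1110100001
  ----------
  col 0: (1 - 0 borrow-in) - 1 → 1 - 1 = 0, borrow out 0
  col 1: (0 - 0 borrow-in) - 0 → 0 - 0 = 0, borrow out 0
  col 2: (0 - 0 borrow-in) - 0 → 0 - 0 = 0, borrow out 0
  col 3: (1 - 0 borrow-in) - 0 → 1 - 0 = 1, borrow out 0
  col 4: (0 - 0 borrow-in) - 0 → 0 - 0 = 0, borrow out 0
  col 5: (1 - 0 borrow-in) - 1 → 1 - 1 = 0, borrow out 0
  col 6: (0 - 0 borrow-in) - 0 → 0 - 0 = 0, borrow out 0
  col 7: (1 - 0 borrow-in) - 1 → 1 - 1 = 0, borrow out 0
  col 8: (1 - 0 borrow-in) - 1 → 1 - 1 = 0, borrow out 0
  col 9: (1 - 0 borrow-in) - 1 → 1 - 1 = 0, borrow out 0
Reading bits MSB→LSB: 0000001000
Strip leading zeros: 1000
= 1000


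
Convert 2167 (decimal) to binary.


Divide by 2 repeatedly:
2167 ÷ 2 = 1083 remainder 1
1083 ÷ 2 = 541 remainder 1
541 ÷ 2 = 270 remainder 1
270 ÷ 2 = 135 remainder 0
135 ÷ 2 = 67 remainder 1
67 ÷ 2 = 33 remainder 1
33 ÷ 2 = 16 remainder 1
16 ÷ 2 = 8 remainder 0
8 ÷ 2 = 4 remainder 0
4 ÷ 2 = 2 remainder 0
2 ÷ 2 = 1 remainder 0
1 ÷ 2 = 0 remainder 1
Reading remainders bottom-up:
= 100001110111


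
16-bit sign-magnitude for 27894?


Sign bit: 0 (positive)
Magnitude: 27894 = 110110011110110
= 0110110011110110


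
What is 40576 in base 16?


Divide by 16 repeatedly:
40576 ÷ 16 = 2536 remainder 0 (0)
2536 ÷ 16 = 158 remainder 8 (8)
158 ÷ 16 = 9 remainder 14 (E)
9 ÷ 16 = 0 remainder 9 (9)
Reading remainders bottom-up:
= 0x9E80


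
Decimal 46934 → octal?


Divide by 8 repeatedly:
46934 ÷ 8 = 5866 remainder 6
5866 ÷ 8 = 733 remainder 2
733 ÷ 8 = 91 remainder 5
91 ÷ 8 = 11 remainder 3
11 ÷ 8 = 1 remainder 3
1 ÷ 8 = 0 remainder 1
Reading remainders bottom-up:
= 0o133526


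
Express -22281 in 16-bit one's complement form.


Original: 0101011100001001
Invert all bits:
  bit 0: 0 → 1
  bit 1: 1 → 0
  bit 2: 0 → 1
  bit 3: 1 → 0
  bit 4: 0 → 1
  bit 5: 1 → 0
  bit 6: 1 → 0
  bit 7: 1 → 0
  bit 8: 0 → 1
  bit 9: 0 → 1
  bit 10: 0 → 1
  bit 11: 0 → 1
  bit 12: 1 → 0
  bit 13: 0 → 1
  bit 14: 0 → 1
  bit 15: 1 → 0
= 1010100011110110


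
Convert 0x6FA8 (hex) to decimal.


Positional values:
Position 0: 8 × 16^0 = 8 × 1 = 8
Position 1: A × 16^1 = 10 × 16 = 160
Position 2: F × 16^2 = 15 × 256 = 3840
Position 3: 6 × 16^3 = 6 × 4096 = 24576
Sum = 8 + 160 + 3840 + 24576
= 28584


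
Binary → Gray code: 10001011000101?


Binary: 10001011000101
Gray code: G = B XOR (B >> 1)
B >> 1 = 01000101100010
10001011000101 XOR 01000101100010:
  1 XOR 0 = 1
  0 XOR 1 = 1
  0 XOR 0 = 0
  0 XOR 0 = 0
  1 XOR 0 = 1
  0 XOR 1 = 1
  1 XOR 0 = 1
  1 XOR 1 = 0
  0 XOR 1 = 1
  0 XOR 0 = 0
  0 XOR 0 = 0
  1 XOR 0 = 1
  0 XOR 1 = 1
  1 XOR 0 = 1
= 11001110100111


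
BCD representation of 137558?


Each digit → 4-bit binary:
  1 → 0001
  3 → 0011
  7 → 0111
  5 → 0101
  5 → 0101
  8 → 1000
= 0001 0011 0111 0101 0101 1000


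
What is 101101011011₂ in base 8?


Group into 3-bit groups: 101101011011
  101 = 5
  101 = 5
  011 = 3
  011 = 3
= 0o5533


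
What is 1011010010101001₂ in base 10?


Positional values:
Bit 0: 1 × 2^0 = 1
Bit 3: 1 × 2^3 = 8
Bit 5: 1 × 2^5 = 32
Bit 7: 1 × 2^7 = 128
Bit 10: 1 × 2^10 = 1024
Bit 12: 1 × 2^12 = 4096
Bit 13: 1 × 2^13 = 8192
Bit 15: 1 × 2^15 = 32768
Sum = 1 + 8 + 32 + 128 + 1024 + 4096 + 8192 + 32768
= 46249


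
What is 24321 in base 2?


Divide by 2 repeatedly:
24321 ÷ 2 = 12160 remainder 1
12160 ÷ 2 = 6080 remainder 0
6080 ÷ 2 = 3040 remainder 0
3040 ÷ 2 = 1520 remainder 0
1520 ÷ 2 = 760 remainder 0
760 ÷ 2 = 380 remainder 0
380 ÷ 2 = 190 remainder 0
190 ÷ 2 = 95 remainder 0
95 ÷ 2 = 47 remainder 1
47 ÷ 2 = 23 remainder 1
23 ÷ 2 = 11 remainder 1
11 ÷ 2 = 5 remainder 1
5 ÷ 2 = 2 remainder 1
2 ÷ 2 = 1 remainder 0
1 ÷ 2 = 0 remainder 1
Reading remainders bottom-up:
= 101111100000001


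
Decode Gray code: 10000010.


Gray code: 10000010
MSB stays the same: 1
Each subsequent bit = prev_binary XOR current_gray:
  B[1] = 1 XOR 0 = 1
  B[2] = 1 XOR 0 = 1
  B[3] = 1 XOR 0 = 1
  B[4] = 1 XOR 0 = 1
  B[5] = 1 XOR 0 = 1
  B[6] = 1 XOR 1 = 0
  B[7] = 0 XOR 0 = 0
= 11111100 (252 decimal)


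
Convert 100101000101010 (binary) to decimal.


Positional values:
Bit 1: 1 × 2^1 = 2
Bit 3: 1 × 2^3 = 8
Bit 5: 1 × 2^5 = 32
Bit 9: 1 × 2^9 = 512
Bit 11: 1 × 2^11 = 2048
Bit 14: 1 × 2^14 = 16384
Sum = 2 + 8 + 32 + 512 + 2048 + 16384
= 18986


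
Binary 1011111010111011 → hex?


Group into 4-bit nibbles: 1011111010111011
  1011 = B
  1110 = E
  1011 = B
  1011 = B
= 0xBEBB


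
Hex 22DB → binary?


Each hex digit → 4 binary bits:
  2 = 0010
  2 = 0010
  D = 1101
  B = 1011
Concatenate: 0010 0010 1101 1011
= 0010001011011011


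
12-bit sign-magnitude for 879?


Sign bit: 0 (positive)
Magnitude: 879 = 01101101111
= 001101101111


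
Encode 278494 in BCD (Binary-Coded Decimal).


Each digit → 4-bit binary:
  2 → 0010
  7 → 0111
  8 → 1000
  4 → 0100
  9 → 1001
  4 → 0100
= 0010 0111 1000 0100 1001 0100


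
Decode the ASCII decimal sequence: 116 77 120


Codes (decimal): 116 77 120
Per-code ASCII lookup:
  116  (range 97-122: lowercase, 116 - 97 = 19) → 't'
  77  (range 65-90: uppercase, 77 - 65 = 12) → 'M'
  120  (range 97-122: lowercase, 120 - 97 = 23) → 'x'
= 'tMx'


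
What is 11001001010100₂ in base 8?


Group into 3-bit groups: 011001001010100
  011 = 3
  001 = 1
  001 = 1
  010 = 2
  100 = 4
= 0o31124


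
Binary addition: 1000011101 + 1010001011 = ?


Align and add column by column (LSB to MSB, carry propagating):
  01000011101
+ 01010001011
  -----------
  col 0: 1 + 1 + 0 (carry in) = 2 → bit 0, carry out 1
  col 1: 0 + 1 + 1 (carry in) = 2 → bit 0, carry out 1
  col 2: 1 + 0 + 1 (carry in) = 2 → bit 0, carry out 1
  col 3: 1 + 1 + 1 (carry in) = 3 → bit 1, carry out 1
  col 4: 1 + 0 + 1 (carry in) = 2 → bit 0, carry out 1
  col 5: 0 + 0 + 1 (carry in) = 1 → bit 1, carry out 0
  col 6: 0 + 0 + 0 (carry in) = 0 → bit 0, carry out 0
  col 7: 0 + 1 + 0 (carry in) = 1 → bit 1, carry out 0
  col 8: 0 + 0 + 0 (carry in) = 0 → bit 0, carry out 0
  col 9: 1 + 1 + 0 (carry in) = 2 → bit 0, carry out 1
  col 10: 0 + 0 + 1 (carry in) = 1 → bit 1, carry out 0
Reading bits MSB→LSB: 10010101000
Strip leading zeros: 10010101000
= 10010101000


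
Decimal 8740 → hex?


Divide by 16 repeatedly:
8740 ÷ 16 = 546 remainder 4 (4)
546 ÷ 16 = 34 remainder 2 (2)
34 ÷ 16 = 2 remainder 2 (2)
2 ÷ 16 = 0 remainder 2 (2)
Reading remainders bottom-up:
= 0x2224


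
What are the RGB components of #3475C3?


Hex: #3475C3
R = 34₁₆ = 52
G = 75₁₆ = 117
B = C3₁₆ = 195
= RGB(52, 117, 195)


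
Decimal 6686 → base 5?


Divide by 5 repeatedly:
6686 ÷ 5 = 1337 remainder 1
1337 ÷ 5 = 267 remainder 2
267 ÷ 5 = 53 remainder 2
53 ÷ 5 = 10 remainder 3
10 ÷ 5 = 2 remainder 0
2 ÷ 5 = 0 remainder 2
Reading remainders bottom-up:
= 203221


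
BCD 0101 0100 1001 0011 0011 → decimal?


Each 4-bit group → digit:
  0101 → 5
  0100 → 4
  1001 → 9
  0011 → 3
  0011 → 3
= 54933


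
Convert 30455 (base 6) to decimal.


Positional values (base 6):
  5 × 6^0 = 5 × 1 = 5
  5 × 6^1 = 5 × 6 = 30
  4 × 6^2 = 4 × 36 = 144
  0 × 6^3 = 0 × 216 = 0
  3 × 6^4 = 3 × 1296 = 3888
Sum = 5 + 30 + 144 + 0 + 3888
= 4067


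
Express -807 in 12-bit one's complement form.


Original: 001100100111
Invert all bits:
  bit 0: 0 → 1
  bit 1: 0 → 1
  bit 2: 1 → 0
  bit 3: 1 → 0
  bit 4: 0 → 1
  bit 5: 0 → 1
  bit 6: 1 → 0
  bit 7: 0 → 1
  bit 8: 0 → 1
  bit 9: 1 → 0
  bit 10: 1 → 0
  bit 11: 1 → 0
= 110011011000


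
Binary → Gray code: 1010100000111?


Binary: 1010100000111
Gray code: G = B XOR (B >> 1)
B >> 1 = 0101010000011
1010100000111 XOR 0101010000011:
  1 XOR 0 = 1
  0 XOR 1 = 1
  1 XOR 0 = 1
  0 XOR 1 = 1
  1 XOR 0 = 1
  0 XOR 1 = 1
  0 XOR 0 = 0
  0 XOR 0 = 0
  0 XOR 0 = 0
  0 XOR 0 = 0
  1 XOR 0 = 1
  1 XOR 1 = 0
  1 XOR 1 = 0
= 1111110000100


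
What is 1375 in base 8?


Divide by 8 repeatedly:
1375 ÷ 8 = 171 remainder 7
171 ÷ 8 = 21 remainder 3
21 ÷ 8 = 2 remainder 5
2 ÷ 8 = 0 remainder 2
Reading remainders bottom-up:
= 0o2537


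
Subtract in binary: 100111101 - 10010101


Align and subtract column by column (LSB to MSB, borrowing when needed):
  100111101
- 010010101
  ---------
  col 0: (1 - 0 borrow-in) - 1 → 1 - 1 = 0, borrow out 0
  col 1: (0 - 0 borrow-in) - 0 → 0 - 0 = 0, borrow out 0
  col 2: (1 - 0 borrow-in) - 1 → 1 - 1 = 0, borrow out 0
  col 3: (1 - 0 borrow-in) - 0 → 1 - 0 = 1, borrow out 0
  col 4: (1 - 0 borrow-in) - 1 → 1 - 1 = 0, borrow out 0
  col 5: (1 - 0 borrow-in) - 0 → 1 - 0 = 1, borrow out 0
  col 6: (0 - 0 borrow-in) - 0 → 0 - 0 = 0, borrow out 0
  col 7: (0 - 0 borrow-in) - 1 → borrow from next column: (0+2) - 1 = 1, borrow out 1
  col 8: (1 - 1 borrow-in) - 0 → 0 - 0 = 0, borrow out 0
Reading bits MSB→LSB: 010101000
Strip leading zeros: 10101000
= 10101000


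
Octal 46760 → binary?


Each octal digit → 3 binary bits:
  4 = 100
  6 = 110
  7 = 111
  6 = 110
  0 = 000
Concatenate: 100 110 111 110 000
= 100110111110000


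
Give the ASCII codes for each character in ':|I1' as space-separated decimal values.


String: ':|I1'  (4 characters)
Per-character ASCII lookup:
  ':': special character: ':' = 58
  '|': special character: '|' = 124
  'I': uppercase starts at 65: 'I' = 65 + 8 = 73
  '1': digits start at 48: '1' = 48 + 1 = 49
= 58 124 73 49


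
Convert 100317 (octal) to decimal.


Positional values:
Position 0: 7 × 8^0 = 7
Position 1: 1 × 8^1 = 8
Position 2: 3 × 8^2 = 192
Position 3: 0 × 8^3 = 0
Position 4: 0 × 8^4 = 0
Position 5: 1 × 8^5 = 32768
Sum = 7 + 8 + 192 + 0 + 0 + 32768
= 32975


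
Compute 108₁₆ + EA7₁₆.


Align and add column by column (LSB to MSB, each column mod 16 with carry):
  0108
+ 0EA7
  ----
  col 0: 8(8) + 7(7) + 0 (carry in) = 15 → F(15), carry out 0
  col 1: 0(0) + A(10) + 0 (carry in) = 10 → A(10), carry out 0
  col 2: 1(1) + E(14) + 0 (carry in) = 15 → F(15), carry out 0
  col 3: 0(0) + 0(0) + 0 (carry in) = 0 → 0(0), carry out 0
Reading digits MSB→LSB: 0FAF
Strip leading zeros: FAF
= 0xFAF


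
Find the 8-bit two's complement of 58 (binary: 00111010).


Original: 00111010
Step 1 - Invert all bits: 11000101
Step 2 - Add 1: 11000101 + 1
= 11000110 (represents -58)


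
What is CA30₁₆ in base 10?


Positional values:
Position 0: 0 × 16^0 = 0 × 1 = 0
Position 1: 3 × 16^1 = 3 × 16 = 48
Position 2: A × 16^2 = 10 × 256 = 2560
Position 3: C × 16^3 = 12 × 4096 = 49152
Sum = 0 + 48 + 2560 + 49152
= 51760


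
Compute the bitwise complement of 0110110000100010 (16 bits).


Original: 0110110000100010
Invert all bits:
  bit 0: 0 → 1
  bit 1: 1 → 0
  bit 2: 1 → 0
  bit 3: 0 → 1
  bit 4: 1 → 0
  bit 5: 1 → 0
  bit 6: 0 → 1
  bit 7: 0 → 1
  bit 8: 0 → 1
  bit 9: 0 → 1
  bit 10: 1 → 0
  bit 11: 0 → 1
  bit 12: 0 → 1
  bit 13: 0 → 1
  bit 14: 1 → 0
  bit 15: 0 → 1
= 1001001111011101


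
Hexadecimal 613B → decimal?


Positional values:
Position 0: B × 16^0 = 11 × 1 = 11
Position 1: 3 × 16^1 = 3 × 16 = 48
Position 2: 1 × 16^2 = 1 × 256 = 256
Position 3: 6 × 16^3 = 6 × 4096 = 24576
Sum = 11 + 48 + 256 + 24576
= 24891


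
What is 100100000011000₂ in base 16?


Group into 4-bit nibbles: 0100100000011000
  0100 = 4
  1000 = 8
  0001 = 1
  1000 = 8
= 0x4818


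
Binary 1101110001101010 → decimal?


Positional values:
Bit 1: 1 × 2^1 = 2
Bit 3: 1 × 2^3 = 8
Bit 5: 1 × 2^5 = 32
Bit 6: 1 × 2^6 = 64
Bit 10: 1 × 2^10 = 1024
Bit 11: 1 × 2^11 = 2048
Bit 12: 1 × 2^12 = 4096
Bit 14: 1 × 2^14 = 16384
Bit 15: 1 × 2^15 = 32768
Sum = 2 + 8 + 32 + 64 + 1024 + 2048 + 4096 + 16384 + 32768
= 56426


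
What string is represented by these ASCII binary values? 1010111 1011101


Codes (binary): 1010111 1011101
Per-code ASCII lookup:
  1010111 = 87  (range 65-90: uppercase, 87 - 65 = 22) → 'W'
  1011101 = 93  (special character) → ']'
= 'W]'


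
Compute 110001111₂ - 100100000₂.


Align and subtract column by column (LSB to MSB, borrowing when needed):
  110001111
- 100100000
  ---------
  col 0: (1 - 0 borrow-in) - 0 → 1 - 0 = 1, borrow out 0
  col 1: (1 - 0 borrow-in) - 0 → 1 - 0 = 1, borrow out 0
  col 2: (1 - 0 borrow-in) - 0 → 1 - 0 = 1, borrow out 0
  col 3: (1 - 0 borrow-in) - 0 → 1 - 0 = 1, borrow out 0
  col 4: (0 - 0 borrow-in) - 0 → 0 - 0 = 0, borrow out 0
  col 5: (0 - 0 borrow-in) - 1 → borrow from next column: (0+2) - 1 = 1, borrow out 1
  col 6: (0 - 1 borrow-in) - 0 → borrow from next column: (-1+2) - 0 = 1, borrow out 1
  col 7: (1 - 1 borrow-in) - 0 → 0 - 0 = 0, borrow out 0
  col 8: (1 - 0 borrow-in) - 1 → 1 - 1 = 0, borrow out 0
Reading bits MSB→LSB: 001101111
Strip leading zeros: 1101111
= 1101111


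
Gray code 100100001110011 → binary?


Gray code: 100100001110011
MSB stays the same: 1
Each subsequent bit = prev_binary XOR current_gray:
  B[1] = 1 XOR 0 = 1
  B[2] = 1 XOR 0 = 1
  B[3] = 1 XOR 1 = 0
  B[4] = 0 XOR 0 = 0
  B[5] = 0 XOR 0 = 0
  B[6] = 0 XOR 0 = 0
  B[7] = 0 XOR 0 = 0
  B[8] = 0 XOR 1 = 1
  B[9] = 1 XOR 1 = 0
  B[10] = 0 XOR 1 = 1
  B[11] = 1 XOR 0 = 1
  B[12] = 1 XOR 0 = 1
  B[13] = 1 XOR 1 = 0
  B[14] = 0 XOR 1 = 1
= 111000001011101 (28765 decimal)


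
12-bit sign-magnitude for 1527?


Sign bit: 0 (positive)
Magnitude: 1527 = 10111110111
= 010111110111


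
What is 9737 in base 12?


Divide by 12 repeatedly:
9737 ÷ 12 = 811 remainder 5
811 ÷ 12 = 67 remainder 7
67 ÷ 12 = 5 remainder 7
5 ÷ 12 = 0 remainder 5
Reading remainders bottom-up:
= 5775


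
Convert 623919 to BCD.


Each digit → 4-bit binary:
  6 → 0110
  2 → 0010
  3 → 0011
  9 → 1001
  1 → 0001
  9 → 1001
= 0110 0010 0011 1001 0001 1001


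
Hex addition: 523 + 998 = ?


Align and add column by column (LSB to MSB, each column mod 16 with carry):
  0523
+ 0998
  ----
  col 0: 3(3) + 8(8) + 0 (carry in) = 11 → B(11), carry out 0
  col 1: 2(2) + 9(9) + 0 (carry in) = 11 → B(11), carry out 0
  col 2: 5(5) + 9(9) + 0 (carry in) = 14 → E(14), carry out 0
  col 3: 0(0) + 0(0) + 0 (carry in) = 0 → 0(0), carry out 0
Reading digits MSB→LSB: 0EBB
Strip leading zeros: EBB
= 0xEBB


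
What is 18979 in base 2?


Divide by 2 repeatedly:
18979 ÷ 2 = 9489 remainder 1
9489 ÷ 2 = 4744 remainder 1
4744 ÷ 2 = 2372 remainder 0
2372 ÷ 2 = 1186 remainder 0
1186 ÷ 2 = 593 remainder 0
593 ÷ 2 = 296 remainder 1
296 ÷ 2 = 148 remainder 0
148 ÷ 2 = 74 remainder 0
74 ÷ 2 = 37 remainder 0
37 ÷ 2 = 18 remainder 1
18 ÷ 2 = 9 remainder 0
9 ÷ 2 = 4 remainder 1
4 ÷ 2 = 2 remainder 0
2 ÷ 2 = 1 remainder 0
1 ÷ 2 = 0 remainder 1
Reading remainders bottom-up:
= 100101000100011


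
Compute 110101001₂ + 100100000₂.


Align and add column by column (LSB to MSB, carry propagating):
  0110101001
+ 0100100000
  ----------
  col 0: 1 + 0 + 0 (carry in) = 1 → bit 1, carry out 0
  col 1: 0 + 0 + 0 (carry in) = 0 → bit 0, carry out 0
  col 2: 0 + 0 + 0 (carry in) = 0 → bit 0, carry out 0
  col 3: 1 + 0 + 0 (carry in) = 1 → bit 1, carry out 0
  col 4: 0 + 0 + 0 (carry in) = 0 → bit 0, carry out 0
  col 5: 1 + 1 + 0 (carry in) = 2 → bit 0, carry out 1
  col 6: 0 + 0 + 1 (carry in) = 1 → bit 1, carry out 0
  col 7: 1 + 0 + 0 (carry in) = 1 → bit 1, carry out 0
  col 8: 1 + 1 + 0 (carry in) = 2 → bit 0, carry out 1
  col 9: 0 + 0 + 1 (carry in) = 1 → bit 1, carry out 0
Reading bits MSB→LSB: 1011001001
Strip leading zeros: 1011001001
= 1011001001


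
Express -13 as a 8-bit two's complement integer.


Original: 00001101
Step 1 - Invert all bits: 11110010
Step 2 - Add 1: 11110010 + 1
= 11110011 (represents -13)


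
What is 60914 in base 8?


Divide by 8 repeatedly:
60914 ÷ 8 = 7614 remainder 2
7614 ÷ 8 = 951 remainder 6
951 ÷ 8 = 118 remainder 7
118 ÷ 8 = 14 remainder 6
14 ÷ 8 = 1 remainder 6
1 ÷ 8 = 0 remainder 1
Reading remainders bottom-up:
= 0o166762


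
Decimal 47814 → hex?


Divide by 16 repeatedly:
47814 ÷ 16 = 2988 remainder 6 (6)
2988 ÷ 16 = 186 remainder 12 (C)
186 ÷ 16 = 11 remainder 10 (A)
11 ÷ 16 = 0 remainder 11 (B)
Reading remainders bottom-up:
= 0xBAC6


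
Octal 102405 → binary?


Each octal digit → 3 binary bits:
  1 = 001
  0 = 000
  2 = 010
  4 = 100
  0 = 000
  5 = 101
Concatenate: 001 000 010 100 000 101
= 001000010100000101


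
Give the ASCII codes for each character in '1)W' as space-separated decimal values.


String: '1)W'  (3 characters)
Per-character ASCII lookup:
  '1': digits start at 48: '1' = 48 + 1 = 49
  ')': special character: ')' = 41
  'W': uppercase starts at 65: 'W' = 65 + 22 = 87
= 49 41 87


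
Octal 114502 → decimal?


Positional values:
Position 0: 2 × 8^0 = 2
Position 1: 0 × 8^1 = 0
Position 2: 5 × 8^2 = 320
Position 3: 4 × 8^3 = 2048
Position 4: 1 × 8^4 = 4096
Position 5: 1 × 8^5 = 32768
Sum = 2 + 0 + 320 + 2048 + 4096 + 32768
= 39234


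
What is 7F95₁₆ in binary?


Each hex digit → 4 binary bits:
  7 = 0111
  F = 1111
  9 = 1001
  5 = 0101
Concatenate: 0111 1111 1001 0101
= 0111111110010101


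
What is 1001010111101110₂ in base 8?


Group into 3-bit groups: 001001010111101110
  001 = 1
  001 = 1
  010 = 2
  111 = 7
  101 = 5
  110 = 6
= 0o112756


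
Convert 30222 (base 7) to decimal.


Positional values (base 7):
  2 × 7^0 = 2 × 1 = 2
  2 × 7^1 = 2 × 7 = 14
  2 × 7^2 = 2 × 49 = 98
  0 × 7^3 = 0 × 343 = 0
  3 × 7^4 = 3 × 2401 = 7203
Sum = 2 + 14 + 98 + 0 + 7203
= 7317


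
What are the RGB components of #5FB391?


Hex: #5FB391
R = 5F₁₆ = 95
G = B3₁₆ = 179
B = 91₁₆ = 145
= RGB(95, 179, 145)


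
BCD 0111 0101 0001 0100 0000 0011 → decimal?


Each 4-bit group → digit:
  0111 → 7
  0101 → 5
  0001 → 1
  0100 → 4
  0000 → 0
  0011 → 3
= 751403


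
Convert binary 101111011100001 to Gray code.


Binary: 101111011100001
Gray code: G = B XOR (B >> 1)
B >> 1 = 010111101110000
101111011100001 XOR 010111101110000:
  1 XOR 0 = 1
  0 XOR 1 = 1
  1 XOR 0 = 1
  1 XOR 1 = 0
  1 XOR 1 = 0
  1 XOR 1 = 0
  0 XOR 1 = 1
  1 XOR 0 = 1
  1 XOR 1 = 0
  1 XOR 1 = 0
  0 XOR 1 = 1
  0 XOR 0 = 0
  0 XOR 0 = 0
  0 XOR 0 = 0
  1 XOR 0 = 1
= 111000110010001


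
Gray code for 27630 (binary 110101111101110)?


Binary: 110101111101110
Gray code: G = B XOR (B >> 1)
B >> 1 = 011010111110111
110101111101110 XOR 011010111110111:
  1 XOR 0 = 1
  1 XOR 1 = 0
  0 XOR 1 = 1
  1 XOR 0 = 1
  0 XOR 1 = 1
  1 XOR 0 = 1
  1 XOR 1 = 0
  1 XOR 1 = 0
  1 XOR 1 = 0
  1 XOR 1 = 0
  0 XOR 1 = 1
  1 XOR 0 = 1
  1 XOR 1 = 0
  1 XOR 1 = 0
  0 XOR 1 = 1
= 101111000011001


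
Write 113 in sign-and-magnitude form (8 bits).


Sign bit: 0 (positive)
Magnitude: 113 = 1110001
= 01110001


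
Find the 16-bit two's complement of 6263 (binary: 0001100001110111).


Original: 0001100001110111
Step 1 - Invert all bits: 1110011110001000
Step 2 - Add 1: 1110011110001000 + 1
= 1110011110001001 (represents -6263)


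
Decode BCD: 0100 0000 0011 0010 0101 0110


Each 4-bit group → digit:
  0100 → 4
  0000 → 0
  0011 → 3
  0010 → 2
  0101 → 5
  0110 → 6
= 403256


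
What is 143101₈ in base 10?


Positional values:
Position 0: 1 × 8^0 = 1
Position 1: 0 × 8^1 = 0
Position 2: 1 × 8^2 = 64
Position 3: 3 × 8^3 = 1536
Position 4: 4 × 8^4 = 16384
Position 5: 1 × 8^5 = 32768
Sum = 1 + 0 + 64 + 1536 + 16384 + 32768
= 50753


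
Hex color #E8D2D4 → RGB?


Hex: #E8D2D4
R = E8₁₆ = 232
G = D2₁₆ = 210
B = D4₁₆ = 212
= RGB(232, 210, 212)


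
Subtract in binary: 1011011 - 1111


Align and subtract column by column (LSB to MSB, borrowing when needed):
  1011011
- 0001111
  -------
  col 0: (1 - 0 borrow-in) - 1 → 1 - 1 = 0, borrow out 0
  col 1: (1 - 0 borrow-in) - 1 → 1 - 1 = 0, borrow out 0
  col 2: (0 - 0 borrow-in) - 1 → borrow from next column: (0+2) - 1 = 1, borrow out 1
  col 3: (1 - 1 borrow-in) - 1 → borrow from next column: (0+2) - 1 = 1, borrow out 1
  col 4: (1 - 1 borrow-in) - 0 → 0 - 0 = 0, borrow out 0
  col 5: (0 - 0 borrow-in) - 0 → 0 - 0 = 0, borrow out 0
  col 6: (1 - 0 borrow-in) - 0 → 1 - 0 = 1, borrow out 0
Reading bits MSB→LSB: 1001100
Strip leading zeros: 1001100
= 1001100


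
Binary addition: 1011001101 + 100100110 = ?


Align and add column by column (LSB to MSB, carry propagating):
  01011001101
+ 00100100110
  -----------
  col 0: 1 + 0 + 0 (carry in) = 1 → bit 1, carry out 0
  col 1: 0 + 1 + 0 (carry in) = 1 → bit 1, carry out 0
  col 2: 1 + 1 + 0 (carry in) = 2 → bit 0, carry out 1
  col 3: 1 + 0 + 1 (carry in) = 2 → bit 0, carry out 1
  col 4: 0 + 0 + 1 (carry in) = 1 → bit 1, carry out 0
  col 5: 0 + 1 + 0 (carry in) = 1 → bit 1, carry out 0
  col 6: 1 + 0 + 0 (carry in) = 1 → bit 1, carry out 0
  col 7: 1 + 0 + 0 (carry in) = 1 → bit 1, carry out 0
  col 8: 0 + 1 + 0 (carry in) = 1 → bit 1, carry out 0
  col 9: 1 + 0 + 0 (carry in) = 1 → bit 1, carry out 0
  col 10: 0 + 0 + 0 (carry in) = 0 → bit 0, carry out 0
Reading bits MSB→LSB: 01111110011
Strip leading zeros: 1111110011
= 1111110011


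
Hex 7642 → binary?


Each hex digit → 4 binary bits:
  7 = 0111
  6 = 0110
  4 = 0100
  2 = 0010
Concatenate: 0111 0110 0100 0010
= 0111011001000010


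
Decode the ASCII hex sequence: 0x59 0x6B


Codes (hex): 0x59 0x6B
Per-code ASCII lookup:
  0x59 = 89  (range 65-90: uppercase, 89 - 65 = 24) → 'Y'
  0x6B = 107  (range 97-122: lowercase, 107 - 97 = 10) → 'k'
= 'Yk'


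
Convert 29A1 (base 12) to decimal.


Positional values (base 12):
  1 × 12^0 = 1 × 1 = 1
  A × 12^1 = 10 × 12 = 120
  9 × 12^2 = 9 × 144 = 1296
  2 × 12^3 = 2 × 1728 = 3456
Sum = 1 + 120 + 1296 + 3456
= 4873


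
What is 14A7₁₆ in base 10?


Positional values:
Position 0: 7 × 16^0 = 7 × 1 = 7
Position 1: A × 16^1 = 10 × 16 = 160
Position 2: 4 × 16^2 = 4 × 256 = 1024
Position 3: 1 × 16^3 = 1 × 4096 = 4096
Sum = 7 + 160 + 1024 + 4096
= 5287


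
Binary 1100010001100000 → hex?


Group into 4-bit nibbles: 1100010001100000
  1100 = C
  0100 = 4
  0110 = 6
  0000 = 0
= 0xC460


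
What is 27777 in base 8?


Divide by 8 repeatedly:
27777 ÷ 8 = 3472 remainder 1
3472 ÷ 8 = 434 remainder 0
434 ÷ 8 = 54 remainder 2
54 ÷ 8 = 6 remainder 6
6 ÷ 8 = 0 remainder 6
Reading remainders bottom-up:
= 0o66201


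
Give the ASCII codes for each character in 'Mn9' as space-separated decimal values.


String: 'Mn9'  (3 characters)
Per-character ASCII lookup:
  'M': uppercase starts at 65: 'M' = 65 + 12 = 77
  'n': lowercase starts at 97: 'n' = 97 + 13 = 110
  '9': digits start at 48: '9' = 48 + 9 = 57
= 77 110 57


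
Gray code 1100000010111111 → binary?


Gray code: 1100000010111111
MSB stays the same: 1
Each subsequent bit = prev_binary XOR current_gray:
  B[1] = 1 XOR 1 = 0
  B[2] = 0 XOR 0 = 0
  B[3] = 0 XOR 0 = 0
  B[4] = 0 XOR 0 = 0
  B[5] = 0 XOR 0 = 0
  B[6] = 0 XOR 0 = 0
  B[7] = 0 XOR 0 = 0
  B[8] = 0 XOR 1 = 1
  B[9] = 1 XOR 0 = 1
  B[10] = 1 XOR 1 = 0
  B[11] = 0 XOR 1 = 1
  B[12] = 1 XOR 1 = 0
  B[13] = 0 XOR 1 = 1
  B[14] = 1 XOR 1 = 0
  B[15] = 0 XOR 1 = 1
= 1000000011010101 (32981 decimal)


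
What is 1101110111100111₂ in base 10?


Positional values:
Bit 0: 1 × 2^0 = 1
Bit 1: 1 × 2^1 = 2
Bit 2: 1 × 2^2 = 4
Bit 5: 1 × 2^5 = 32
Bit 6: 1 × 2^6 = 64
Bit 7: 1 × 2^7 = 128
Bit 8: 1 × 2^8 = 256
Bit 10: 1 × 2^10 = 1024
Bit 11: 1 × 2^11 = 2048
Bit 12: 1 × 2^12 = 4096
Bit 14: 1 × 2^14 = 16384
Bit 15: 1 × 2^15 = 32768
Sum = 1 + 2 + 4 + 32 + 64 + 128 + 256 + 1024 + 2048 + 4096 + 16384 + 32768
= 56807


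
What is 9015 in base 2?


Divide by 2 repeatedly:
9015 ÷ 2 = 4507 remainder 1
4507 ÷ 2 = 2253 remainder 1
2253 ÷ 2 = 1126 remainder 1
1126 ÷ 2 = 563 remainder 0
563 ÷ 2 = 281 remainder 1
281 ÷ 2 = 140 remainder 1
140 ÷ 2 = 70 remainder 0
70 ÷ 2 = 35 remainder 0
35 ÷ 2 = 17 remainder 1
17 ÷ 2 = 8 remainder 1
8 ÷ 2 = 4 remainder 0
4 ÷ 2 = 2 remainder 0
2 ÷ 2 = 1 remainder 0
1 ÷ 2 = 0 remainder 1
Reading remainders bottom-up:
= 10001100110111


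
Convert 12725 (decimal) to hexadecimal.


Divide by 16 repeatedly:
12725 ÷ 16 = 795 remainder 5 (5)
795 ÷ 16 = 49 remainder 11 (B)
49 ÷ 16 = 3 remainder 1 (1)
3 ÷ 16 = 0 remainder 3 (3)
Reading remainders bottom-up:
= 0x31B5


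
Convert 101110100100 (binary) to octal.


Group into 3-bit groups: 101110100100
  101 = 5
  110 = 6
  100 = 4
  100 = 4
= 0o5644


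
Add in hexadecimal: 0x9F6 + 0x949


Align and add column by column (LSB to MSB, each column mod 16 with carry):
  09F6
+ 0949
  ----
  col 0: 6(6) + 9(9) + 0 (carry in) = 15 → F(15), carry out 0
  col 1: F(15) + 4(4) + 0 (carry in) = 19 → 3(3), carry out 1
  col 2: 9(9) + 9(9) + 1 (carry in) = 19 → 3(3), carry out 1
  col 3: 0(0) + 0(0) + 1 (carry in) = 1 → 1(1), carry out 0
Reading digits MSB→LSB: 133F
Strip leading zeros: 133F
= 0x133F


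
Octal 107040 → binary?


Each octal digit → 3 binary bits:
  1 = 001
  0 = 000
  7 = 111
  0 = 000
  4 = 100
  0 = 000
Concatenate: 001 000 111 000 100 000
= 001000111000100000


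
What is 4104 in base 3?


Divide by 3 repeatedly:
4104 ÷ 3 = 1368 remainder 0
1368 ÷ 3 = 456 remainder 0
456 ÷ 3 = 152 remainder 0
152 ÷ 3 = 50 remainder 2
50 ÷ 3 = 16 remainder 2
16 ÷ 3 = 5 remainder 1
5 ÷ 3 = 1 remainder 2
1 ÷ 3 = 0 remainder 1
Reading remainders bottom-up:
= 12122000


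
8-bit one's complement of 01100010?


Original: 01100010
Invert all bits:
  bit 0: 0 → 1
  bit 1: 1 → 0
  bit 2: 1 → 0
  bit 3: 0 → 1
  bit 4: 0 → 1
  bit 5: 0 → 1
  bit 6: 1 → 0
  bit 7: 0 → 1
= 10011101


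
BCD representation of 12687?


Each digit → 4-bit binary:
  1 → 0001
  2 → 0010
  6 → 0110
  8 → 1000
  7 → 0111
= 0001 0010 0110 1000 0111


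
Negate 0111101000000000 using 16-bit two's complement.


Original: 0111101000000000
Step 1 - Invert all bits: 1000010111111111
Step 2 - Add 1: 1000010111111111 + 1
= 1000011000000000 (represents -31232)


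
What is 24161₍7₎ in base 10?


Positional values (base 7):
  1 × 7^0 = 1 × 1 = 1
  6 × 7^1 = 6 × 7 = 42
  1 × 7^2 = 1 × 49 = 49
  4 × 7^3 = 4 × 343 = 1372
  2 × 7^4 = 2 × 2401 = 4802
Sum = 1 + 42 + 49 + 1372 + 4802
= 6266


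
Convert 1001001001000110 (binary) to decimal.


Positional values:
Bit 1: 1 × 2^1 = 2
Bit 2: 1 × 2^2 = 4
Bit 6: 1 × 2^6 = 64
Bit 9: 1 × 2^9 = 512
Bit 12: 1 × 2^12 = 4096
Bit 15: 1 × 2^15 = 32768
Sum = 2 + 4 + 64 + 512 + 4096 + 32768
= 37446


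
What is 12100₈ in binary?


Each octal digit → 3 binary bits:
  1 = 001
  2 = 010
  1 = 001
  0 = 000
  0 = 000
Concatenate: 001 010 001 000 000
= 001010001000000


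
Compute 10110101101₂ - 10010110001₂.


Align and subtract column by column (LSB to MSB, borrowing when needed):
  10110101101
- 10010110001
  -----------
  col 0: (1 - 0 borrow-in) - 1 → 1 - 1 = 0, borrow out 0
  col 1: (0 - 0 borrow-in) - 0 → 0 - 0 = 0, borrow out 0
  col 2: (1 - 0 borrow-in) - 0 → 1 - 0 = 1, borrow out 0
  col 3: (1 - 0 borrow-in) - 0 → 1 - 0 = 1, borrow out 0
  col 4: (0 - 0 borrow-in) - 1 → borrow from next column: (0+2) - 1 = 1, borrow out 1
  col 5: (1 - 1 borrow-in) - 1 → borrow from next column: (0+2) - 1 = 1, borrow out 1
  col 6: (0 - 1 borrow-in) - 0 → borrow from next column: (-1+2) - 0 = 1, borrow out 1
  col 7: (1 - 1 borrow-in) - 1 → borrow from next column: (0+2) - 1 = 1, borrow out 1
  col 8: (1 - 1 borrow-in) - 0 → 0 - 0 = 0, borrow out 0
  col 9: (0 - 0 borrow-in) - 0 → 0 - 0 = 0, borrow out 0
  col 10: (1 - 0 borrow-in) - 1 → 1 - 1 = 0, borrow out 0
Reading bits MSB→LSB: 00011111100
Strip leading zeros: 11111100
= 11111100


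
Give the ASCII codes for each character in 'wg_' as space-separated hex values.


String: 'wg_'  (3 characters)
Per-character ASCII lookup:
  'w': lowercase starts at 97: 'w' = 97 + 22 = 119 → 0x77
  'g': lowercase starts at 97: 'g' = 97 + 6 = 103 → 0x67
  '_': special character: '_' = 95 → 0x5F
= 0x77 0x67 0x5F


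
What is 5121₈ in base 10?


Positional values:
Position 0: 1 × 8^0 = 1
Position 1: 2 × 8^1 = 16
Position 2: 1 × 8^2 = 64
Position 3: 5 × 8^3 = 2560
Sum = 1 + 16 + 64 + 2560
= 2641


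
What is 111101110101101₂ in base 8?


Group into 3-bit groups: 111101110101101
  111 = 7
  101 = 5
  110 = 6
  101 = 5
  101 = 5
= 0o75655


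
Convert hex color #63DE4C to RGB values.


Hex: #63DE4C
R = 63₁₆ = 99
G = DE₁₆ = 222
B = 4C₁₆ = 76
= RGB(99, 222, 76)


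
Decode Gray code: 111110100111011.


Gray code: 111110100111011
MSB stays the same: 1
Each subsequent bit = prev_binary XOR current_gray:
  B[1] = 1 XOR 1 = 0
  B[2] = 0 XOR 1 = 1
  B[3] = 1 XOR 1 = 0
  B[4] = 0 XOR 1 = 1
  B[5] = 1 XOR 0 = 1
  B[6] = 1 XOR 1 = 0
  B[7] = 0 XOR 0 = 0
  B[8] = 0 XOR 0 = 0
  B[9] = 0 XOR 1 = 1
  B[10] = 1 XOR 1 = 0
  B[11] = 0 XOR 1 = 1
  B[12] = 1 XOR 0 = 1
  B[13] = 1 XOR 1 = 0
  B[14] = 0 XOR 1 = 1
= 101011000101101 (22061 decimal)


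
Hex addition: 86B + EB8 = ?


Align and add column by column (LSB to MSB, each column mod 16 with carry):
  086B
+ 0EB8
  ----
  col 0: B(11) + 8(8) + 0 (carry in) = 19 → 3(3), carry out 1
  col 1: 6(6) + B(11) + 1 (carry in) = 18 → 2(2), carry out 1
  col 2: 8(8) + E(14) + 1 (carry in) = 23 → 7(7), carry out 1
  col 3: 0(0) + 0(0) + 1 (carry in) = 1 → 1(1), carry out 0
Reading digits MSB→LSB: 1723
Strip leading zeros: 1723
= 0x1723


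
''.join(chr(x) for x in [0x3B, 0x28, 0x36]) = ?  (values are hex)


Codes (hex): 0x3B 0x28 0x36
Per-code ASCII lookup:
  0x3B = 59  (special character) → ';'
  0x28 = 40  (special character) → '('
  0x36 = 54  (range 48-57: digits, 54 - 48 = 6) → '6'
= ';(6'


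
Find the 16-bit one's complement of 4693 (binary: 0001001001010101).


Original: 0001001001010101
Invert all bits:
  bit 0: 0 → 1
  bit 1: 0 → 1
  bit 2: 0 → 1
  bit 3: 1 → 0
  bit 4: 0 → 1
  bit 5: 0 → 1
  bit 6: 1 → 0
  bit 7: 0 → 1
  bit 8: 0 → 1
  bit 9: 1 → 0
  bit 10: 0 → 1
  bit 11: 1 → 0
  bit 12: 0 → 1
  bit 13: 1 → 0
  bit 14: 0 → 1
  bit 15: 1 → 0
= 1110110110101010


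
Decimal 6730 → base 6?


Divide by 6 repeatedly:
6730 ÷ 6 = 1121 remainder 4
1121 ÷ 6 = 186 remainder 5
186 ÷ 6 = 31 remainder 0
31 ÷ 6 = 5 remainder 1
5 ÷ 6 = 0 remainder 5
Reading remainders bottom-up:
= 51054


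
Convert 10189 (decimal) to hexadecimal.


Divide by 16 repeatedly:
10189 ÷ 16 = 636 remainder 13 (D)
636 ÷ 16 = 39 remainder 12 (C)
39 ÷ 16 = 2 remainder 7 (7)
2 ÷ 16 = 0 remainder 2 (2)
Reading remainders bottom-up:
= 0x27CD


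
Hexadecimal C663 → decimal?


Positional values:
Position 0: 3 × 16^0 = 3 × 1 = 3
Position 1: 6 × 16^1 = 6 × 16 = 96
Position 2: 6 × 16^2 = 6 × 256 = 1536
Position 3: C × 16^3 = 12 × 4096 = 49152
Sum = 3 + 96 + 1536 + 49152
= 50787


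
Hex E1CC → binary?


Each hex digit → 4 binary bits:
  E = 1110
  1 = 0001
  C = 1100
  C = 1100
Concatenate: 1110 0001 1100 1100
= 1110000111001100


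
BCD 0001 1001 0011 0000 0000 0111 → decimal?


Each 4-bit group → digit:
  0001 → 1
  1001 → 9
  0011 → 3
  0000 → 0
  0000 → 0
  0111 → 7
= 193007


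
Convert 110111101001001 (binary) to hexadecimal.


Group into 4-bit nibbles: 0110111101001001
  0110 = 6
  1111 = F
  0100 = 4
  1001 = 9
= 0x6F49


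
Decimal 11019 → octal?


Divide by 8 repeatedly:
11019 ÷ 8 = 1377 remainder 3
1377 ÷ 8 = 172 remainder 1
172 ÷ 8 = 21 remainder 4
21 ÷ 8 = 2 remainder 5
2 ÷ 8 = 0 remainder 2
Reading remainders bottom-up:
= 0o25413


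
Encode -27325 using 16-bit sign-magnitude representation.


Sign bit: 1 (negative)
Magnitude: 27325 = 110101010111101
= 1110101010111101


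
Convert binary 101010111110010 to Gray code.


Binary: 101010111110010
Gray code: G = B XOR (B >> 1)
B >> 1 = 010101011111001
101010111110010 XOR 010101011111001:
  1 XOR 0 = 1
  0 XOR 1 = 1
  1 XOR 0 = 1
  0 XOR 1 = 1
  1 XOR 0 = 1
  0 XOR 1 = 1
  1 XOR 0 = 1
  1 XOR 1 = 0
  1 XOR 1 = 0
  1 XOR 1 = 0
  1 XOR 1 = 0
  0 XOR 1 = 1
  0 XOR 0 = 0
  1 XOR 0 = 1
  0 XOR 1 = 1
= 111111100001011


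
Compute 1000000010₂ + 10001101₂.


Align and add column by column (LSB to MSB, carry propagating):
  01000000010
+ 00010001101
  -----------
  col 0: 0 + 1 + 0 (carry in) = 1 → bit 1, carry out 0
  col 1: 1 + 0 + 0 (carry in) = 1 → bit 1, carry out 0
  col 2: 0 + 1 + 0 (carry in) = 1 → bit 1, carry out 0
  col 3: 0 + 1 + 0 (carry in) = 1 → bit 1, carry out 0
  col 4: 0 + 0 + 0 (carry in) = 0 → bit 0, carry out 0
  col 5: 0 + 0 + 0 (carry in) = 0 → bit 0, carry out 0
  col 6: 0 + 0 + 0 (carry in) = 0 → bit 0, carry out 0
  col 7: 0 + 1 + 0 (carry in) = 1 → bit 1, carry out 0
  col 8: 0 + 0 + 0 (carry in) = 0 → bit 0, carry out 0
  col 9: 1 + 0 + 0 (carry in) = 1 → bit 1, carry out 0
  col 10: 0 + 0 + 0 (carry in) = 0 → bit 0, carry out 0
Reading bits MSB→LSB: 01010001111
Strip leading zeros: 1010001111
= 1010001111


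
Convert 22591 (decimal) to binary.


Divide by 2 repeatedly:
22591 ÷ 2 = 11295 remainder 1
11295 ÷ 2 = 5647 remainder 1
5647 ÷ 2 = 2823 remainder 1
2823 ÷ 2 = 1411 remainder 1
1411 ÷ 2 = 705 remainder 1
705 ÷ 2 = 352 remainder 1
352 ÷ 2 = 176 remainder 0
176 ÷ 2 = 88 remainder 0
88 ÷ 2 = 44 remainder 0
44 ÷ 2 = 22 remainder 0
22 ÷ 2 = 11 remainder 0
11 ÷ 2 = 5 remainder 1
5 ÷ 2 = 2 remainder 1
2 ÷ 2 = 1 remainder 0
1 ÷ 2 = 0 remainder 1
Reading remainders bottom-up:
= 101100000111111


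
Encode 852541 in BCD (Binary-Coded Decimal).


Each digit → 4-bit binary:
  8 → 1000
  5 → 0101
  2 → 0010
  5 → 0101
  4 → 0100
  1 → 0001
= 1000 0101 0010 0101 0100 0001


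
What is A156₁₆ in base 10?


Positional values:
Position 0: 6 × 16^0 = 6 × 1 = 6
Position 1: 5 × 16^1 = 5 × 16 = 80
Position 2: 1 × 16^2 = 1 × 256 = 256
Position 3: A × 16^3 = 10 × 4096 = 40960
Sum = 6 + 80 + 256 + 40960
= 41302


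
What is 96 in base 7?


Divide by 7 repeatedly:
96 ÷ 7 = 13 remainder 5
13 ÷ 7 = 1 remainder 6
1 ÷ 7 = 0 remainder 1
Reading remainders bottom-up:
= 165


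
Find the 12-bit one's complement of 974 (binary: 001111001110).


Original: 001111001110
Invert all bits:
  bit 0: 0 → 1
  bit 1: 0 → 1
  bit 2: 1 → 0
  bit 3: 1 → 0
  bit 4: 1 → 0
  bit 5: 1 → 0
  bit 6: 0 → 1
  bit 7: 0 → 1
  bit 8: 1 → 0
  bit 9: 1 → 0
  bit 10: 1 → 0
  bit 11: 0 → 1
= 110000110001


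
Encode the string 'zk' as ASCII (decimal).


String: 'zk'  (2 characters)
Per-character ASCII lookup:
  'z': lowercase starts at 97: 'z' = 97 + 25 = 122
  'k': lowercase starts at 97: 'k' = 97 + 10 = 107
= 122 107


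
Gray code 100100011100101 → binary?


Gray code: 100100011100101
MSB stays the same: 1
Each subsequent bit = prev_binary XOR current_gray:
  B[1] = 1 XOR 0 = 1
  B[2] = 1 XOR 0 = 1
  B[3] = 1 XOR 1 = 0
  B[4] = 0 XOR 0 = 0
  B[5] = 0 XOR 0 = 0
  B[6] = 0 XOR 0 = 0
  B[7] = 0 XOR 1 = 1
  B[8] = 1 XOR 1 = 0
  B[9] = 0 XOR 1 = 1
  B[10] = 1 XOR 0 = 1
  B[11] = 1 XOR 0 = 1
  B[12] = 1 XOR 1 = 0
  B[13] = 0 XOR 0 = 0
  B[14] = 0 XOR 1 = 1
= 111000010111001 (28857 decimal)


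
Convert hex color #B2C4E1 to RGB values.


Hex: #B2C4E1
R = B2₁₆ = 178
G = C4₁₆ = 196
B = E1₁₆ = 225
= RGB(178, 196, 225)


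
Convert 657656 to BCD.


Each digit → 4-bit binary:
  6 → 0110
  5 → 0101
  7 → 0111
  6 → 0110
  5 → 0101
  6 → 0110
= 0110 0101 0111 0110 0101 0110


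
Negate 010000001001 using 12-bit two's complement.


Original: 010000001001
Step 1 - Invert all bits: 101111110110
Step 2 - Add 1: 101111110110 + 1
= 101111110111 (represents -1033)


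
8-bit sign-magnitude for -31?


Sign bit: 1 (negative)
Magnitude: 31 = 0011111
= 10011111


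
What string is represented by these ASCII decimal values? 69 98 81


Codes (decimal): 69 98 81
Per-code ASCII lookup:
  69  (range 65-90: uppercase, 69 - 65 = 4) → 'E'
  98  (range 97-122: lowercase, 98 - 97 = 1) → 'b'
  81  (range 65-90: uppercase, 81 - 65 = 16) → 'Q'
= 'EbQ'


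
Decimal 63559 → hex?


Divide by 16 repeatedly:
63559 ÷ 16 = 3972 remainder 7 (7)
3972 ÷ 16 = 248 remainder 4 (4)
248 ÷ 16 = 15 remainder 8 (8)
15 ÷ 16 = 0 remainder 15 (F)
Reading remainders bottom-up:
= 0xF847


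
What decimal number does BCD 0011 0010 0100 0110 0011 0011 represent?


Each 4-bit group → digit:
  0011 → 3
  0010 → 2
  0100 → 4
  0110 → 6
  0011 → 3
  0011 → 3
= 324633


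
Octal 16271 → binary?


Each octal digit → 3 binary bits:
  1 = 001
  6 = 110
  2 = 010
  7 = 111
  1 = 001
Concatenate: 001 110 010 111 001
= 001110010111001


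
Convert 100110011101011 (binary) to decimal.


Positional values:
Bit 0: 1 × 2^0 = 1
Bit 1: 1 × 2^1 = 2
Bit 3: 1 × 2^3 = 8
Bit 5: 1 × 2^5 = 32
Bit 6: 1 × 2^6 = 64
Bit 7: 1 × 2^7 = 128
Bit 10: 1 × 2^10 = 1024
Bit 11: 1 × 2^11 = 2048
Bit 14: 1 × 2^14 = 16384
Sum = 1 + 2 + 8 + 32 + 64 + 128 + 1024 + 2048 + 16384
= 19691


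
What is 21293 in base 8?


Divide by 8 repeatedly:
21293 ÷ 8 = 2661 remainder 5
2661 ÷ 8 = 332 remainder 5
332 ÷ 8 = 41 remainder 4
41 ÷ 8 = 5 remainder 1
5 ÷ 8 = 0 remainder 5
Reading remainders bottom-up:
= 0o51455


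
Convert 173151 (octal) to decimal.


Positional values:
Position 0: 1 × 8^0 = 1
Position 1: 5 × 8^1 = 40
Position 2: 1 × 8^2 = 64
Position 3: 3 × 8^3 = 1536
Position 4: 7 × 8^4 = 28672
Position 5: 1 × 8^5 = 32768
Sum = 1 + 40 + 64 + 1536 + 28672 + 32768
= 63081


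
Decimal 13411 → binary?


Divide by 2 repeatedly:
13411 ÷ 2 = 6705 remainder 1
6705 ÷ 2 = 3352 remainder 1
3352 ÷ 2 = 1676 remainder 0
1676 ÷ 2 = 838 remainder 0
838 ÷ 2 = 419 remainder 0
419 ÷ 2 = 209 remainder 1
209 ÷ 2 = 104 remainder 1
104 ÷ 2 = 52 remainder 0
52 ÷ 2 = 26 remainder 0
26 ÷ 2 = 13 remainder 0
13 ÷ 2 = 6 remainder 1
6 ÷ 2 = 3 remainder 0
3 ÷ 2 = 1 remainder 1
1 ÷ 2 = 0 remainder 1
Reading remainders bottom-up:
= 11010001100011


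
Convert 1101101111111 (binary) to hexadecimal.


Group into 4-bit nibbles: 0001101101111111
  0001 = 1
  1011 = B
  0111 = 7
  1111 = F
= 0x1B7F


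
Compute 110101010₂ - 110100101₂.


Align and subtract column by column (LSB to MSB, borrowing when needed):
  110101010
- 110100101
  ---------
  col 0: (0 - 0 borrow-in) - 1 → borrow from next column: (0+2) - 1 = 1, borrow out 1
  col 1: (1 - 1 borrow-in) - 0 → 0 - 0 = 0, borrow out 0
  col 2: (0 - 0 borrow-in) - 1 → borrow from next column: (0+2) - 1 = 1, borrow out 1
  col 3: (1 - 1 borrow-in) - 0 → 0 - 0 = 0, borrow out 0
  col 4: (0 - 0 borrow-in) - 0 → 0 - 0 = 0, borrow out 0
  col 5: (1 - 0 borrow-in) - 1 → 1 - 1 = 0, borrow out 0
  col 6: (0 - 0 borrow-in) - 0 → 0 - 0 = 0, borrow out 0
  col 7: (1 - 0 borrow-in) - 1 → 1 - 1 = 0, borrow out 0
  col 8: (1 - 0 borrow-in) - 1 → 1 - 1 = 0, borrow out 0
Reading bits MSB→LSB: 000000101
Strip leading zeros: 101
= 101


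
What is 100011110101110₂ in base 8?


Group into 3-bit groups: 100011110101110
  100 = 4
  011 = 3
  110 = 6
  101 = 5
  110 = 6
= 0o43656


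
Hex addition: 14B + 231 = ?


Align and add column by column (LSB to MSB, each column mod 16 with carry):
  014B
+ 0231
  ----
  col 0: B(11) + 1(1) + 0 (carry in) = 12 → C(12), carry out 0
  col 1: 4(4) + 3(3) + 0 (carry in) = 7 → 7(7), carry out 0
  col 2: 1(1) + 2(2) + 0 (carry in) = 3 → 3(3), carry out 0
  col 3: 0(0) + 0(0) + 0 (carry in) = 0 → 0(0), carry out 0
Reading digits MSB→LSB: 037C
Strip leading zeros: 37C
= 0x37C
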